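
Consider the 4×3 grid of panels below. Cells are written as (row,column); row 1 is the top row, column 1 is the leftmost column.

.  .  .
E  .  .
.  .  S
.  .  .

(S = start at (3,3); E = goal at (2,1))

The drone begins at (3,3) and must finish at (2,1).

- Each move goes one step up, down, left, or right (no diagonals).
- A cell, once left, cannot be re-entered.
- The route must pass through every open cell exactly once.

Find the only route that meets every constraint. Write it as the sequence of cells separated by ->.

(3,3) -> (4,3) -> (4,2) -> (4,1) -> (3,1) -> (3,2) -> (2,2) -> (2,3) -> (1,3) -> (1,2) -> (1,1) -> (2,1)

Need to visit all 12 open cells exactly once, starting at (3,3) and ending at (2,1).
Cell (1,1) has only two open neighbours ((2,1) and (1,2)), so the path must pass straight through it: one of those is the cell it's entered from and the other is where it exits.
Route from (3,3): down to (4,3), 2× left (reaching (4,1)), up to (3,1), right to (3,2), up to (2,2), right to (2,3), up to (1,3), 2× left (reaching (1,1)), down to (2,1) — 11 moves in all.
Check: all 12 open cells covered.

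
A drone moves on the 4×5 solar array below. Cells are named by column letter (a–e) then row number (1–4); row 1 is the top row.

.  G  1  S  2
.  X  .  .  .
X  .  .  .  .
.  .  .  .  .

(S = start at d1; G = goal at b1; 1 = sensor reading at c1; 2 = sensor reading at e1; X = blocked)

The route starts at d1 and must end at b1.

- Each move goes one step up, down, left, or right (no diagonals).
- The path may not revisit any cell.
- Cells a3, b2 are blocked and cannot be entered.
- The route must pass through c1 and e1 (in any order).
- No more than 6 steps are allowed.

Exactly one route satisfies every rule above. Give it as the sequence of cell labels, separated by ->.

The budget equals the shortest possible length, so every move has to be on a shortest route through the required cells.
Route from d1: right 1 to e1, down 1 to e2, left 2 to c2, up 1 to c1, left 1 to b1 — 6 moves in all.
Check: all required cells visited; 6 ≤ 6 moves.

d1 -> e1 -> e2 -> d2 -> c2 -> c1 -> b1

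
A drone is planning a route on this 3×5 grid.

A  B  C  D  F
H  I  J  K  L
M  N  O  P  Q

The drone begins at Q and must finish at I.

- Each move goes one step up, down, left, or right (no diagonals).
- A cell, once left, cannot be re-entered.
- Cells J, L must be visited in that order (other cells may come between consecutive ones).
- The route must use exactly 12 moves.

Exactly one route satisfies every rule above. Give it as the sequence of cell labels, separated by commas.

Q, P, O, J, K, L, F, D, C, B, A, H, I

The waypoints must appear in the order J, L, with no cell reused.
Route from Q: 2× left (reaching O), up to J, 2× right (reaching L), up to F, 4× left (reaching A), down to H, right to I — 12 moves in all.
Check: order respected (J at step 3, L at step 5); 12 moves as required.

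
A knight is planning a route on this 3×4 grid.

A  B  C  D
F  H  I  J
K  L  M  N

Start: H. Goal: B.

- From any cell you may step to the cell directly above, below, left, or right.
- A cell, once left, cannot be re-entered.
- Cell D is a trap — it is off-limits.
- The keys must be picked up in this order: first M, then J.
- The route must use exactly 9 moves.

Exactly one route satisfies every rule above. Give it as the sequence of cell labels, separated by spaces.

H F K L M N J I C B

The waypoints must appear in the order M, J, with no cell reused.
Route from H: left 1 to F, down 1 to K, right 3 to N, up 1 to J, left 1 to I, up 1 to C, left 1 to B — 9 moves in all.
Check: order respected (M at step 4, J at step 6); 9 moves as required.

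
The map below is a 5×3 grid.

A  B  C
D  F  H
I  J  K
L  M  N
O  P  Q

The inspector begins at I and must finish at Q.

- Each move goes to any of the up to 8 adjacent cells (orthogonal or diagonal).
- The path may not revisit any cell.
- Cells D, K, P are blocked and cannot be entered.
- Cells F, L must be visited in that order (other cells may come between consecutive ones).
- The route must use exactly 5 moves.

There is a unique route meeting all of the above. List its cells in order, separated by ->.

The waypoints must appear in the order F, L, with no cell reused.
Route from I: up-right 1 to F, down 1 to J, down-left 1 to L, right 1 to M, down-right 1 to Q — 5 moves in all.
Check: order respected (F at step 1, L at step 3); 5 moves as required.

I -> F -> J -> L -> M -> Q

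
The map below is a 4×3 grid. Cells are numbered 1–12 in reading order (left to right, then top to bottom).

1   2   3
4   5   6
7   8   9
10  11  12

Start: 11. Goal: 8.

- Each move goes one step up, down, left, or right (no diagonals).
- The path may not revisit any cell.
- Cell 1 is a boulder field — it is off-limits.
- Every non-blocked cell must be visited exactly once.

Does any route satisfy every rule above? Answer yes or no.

Colour the cells like a checkerboard: each orthogonal step flips colour, so a Hamiltonian route alternates colours. Here there are 5 cells of one colour and 6 of the other, with start on the opposite colour to the goal — the counts and endpoints can't be arranged into an alternating sequence of length 11, so no Hamiltonian route exists.

no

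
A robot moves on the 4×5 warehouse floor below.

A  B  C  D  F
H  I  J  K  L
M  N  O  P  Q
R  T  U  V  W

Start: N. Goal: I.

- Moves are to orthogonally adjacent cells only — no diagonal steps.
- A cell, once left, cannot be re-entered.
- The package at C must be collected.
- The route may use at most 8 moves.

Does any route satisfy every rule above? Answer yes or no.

yes

One route that works: N → O → J → C → B → I.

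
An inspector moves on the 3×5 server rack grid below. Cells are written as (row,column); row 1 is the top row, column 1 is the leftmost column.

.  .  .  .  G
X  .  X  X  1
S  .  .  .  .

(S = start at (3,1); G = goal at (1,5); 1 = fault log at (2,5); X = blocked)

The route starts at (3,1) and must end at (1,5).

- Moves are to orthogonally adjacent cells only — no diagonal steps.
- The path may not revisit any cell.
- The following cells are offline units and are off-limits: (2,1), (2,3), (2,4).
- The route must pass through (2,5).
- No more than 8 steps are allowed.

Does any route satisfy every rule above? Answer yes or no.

One route that works: (3,1) → (3,2) → (3,3) → (3,4) → (3,5) → (2,5) → (1,5).

yes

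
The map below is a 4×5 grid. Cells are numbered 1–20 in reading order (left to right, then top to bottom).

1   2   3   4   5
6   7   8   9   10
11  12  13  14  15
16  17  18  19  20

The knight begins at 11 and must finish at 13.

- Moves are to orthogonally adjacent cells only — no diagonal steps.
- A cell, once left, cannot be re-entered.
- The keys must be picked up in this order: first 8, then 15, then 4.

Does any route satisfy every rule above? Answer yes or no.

yes

One route that works: 11 → 6 → 1 → 2 → 3 → 8 → 7 → 12 → 17 → 18 → 19 → 20 → 15 → 10 → 5 → 4 → 9 → 14 → 13.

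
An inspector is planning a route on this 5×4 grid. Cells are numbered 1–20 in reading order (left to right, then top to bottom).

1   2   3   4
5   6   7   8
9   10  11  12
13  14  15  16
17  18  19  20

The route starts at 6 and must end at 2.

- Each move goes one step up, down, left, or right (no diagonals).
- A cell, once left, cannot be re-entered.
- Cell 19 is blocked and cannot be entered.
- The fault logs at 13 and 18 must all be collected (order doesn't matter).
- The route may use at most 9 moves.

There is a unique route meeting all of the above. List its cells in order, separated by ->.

The budget equals the shortest possible length, so every move has to be on a shortest route through the required cells.
Route from 6: 3× down (reaching 18), left to 17, 4× up (reaching 1), right to 2 — 9 moves in all.
Check: all required cells visited; 9 ≤ 9 moves.

6 -> 10 -> 14 -> 18 -> 17 -> 13 -> 9 -> 5 -> 1 -> 2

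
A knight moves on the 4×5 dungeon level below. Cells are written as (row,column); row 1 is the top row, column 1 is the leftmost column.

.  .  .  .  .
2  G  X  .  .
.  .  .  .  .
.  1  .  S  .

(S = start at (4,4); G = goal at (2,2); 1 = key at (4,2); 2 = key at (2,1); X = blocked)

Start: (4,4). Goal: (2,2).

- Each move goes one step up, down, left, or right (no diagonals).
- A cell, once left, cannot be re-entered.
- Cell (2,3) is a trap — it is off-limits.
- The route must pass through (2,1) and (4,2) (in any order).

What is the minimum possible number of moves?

6

Any route passes through (2,1) and (4,2) in some order between (4,4) and (2,2). Summing Manhattan distances along each leg and taking the cheapest ordering ((4,4) → (4,2) → (2,1) → (2,2)) gives a lower bound of 2 + 3 + 1 = 6 moves.
A route of 6 moves achieves this: (4,4) → (4,3) → (4,2) → (3,2) → (3,1) → (2,1) → (2,2).
Since 6 matches the lower bound, it is optimal.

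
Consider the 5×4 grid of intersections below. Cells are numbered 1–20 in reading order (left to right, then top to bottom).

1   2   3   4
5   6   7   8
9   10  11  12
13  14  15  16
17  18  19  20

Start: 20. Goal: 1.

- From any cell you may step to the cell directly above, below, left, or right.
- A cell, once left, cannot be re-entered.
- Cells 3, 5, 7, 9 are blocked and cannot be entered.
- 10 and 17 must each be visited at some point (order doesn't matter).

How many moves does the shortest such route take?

Any route passes through 10 and 17 in some order between 20 and 1. Summing Manhattan distances along each leg and taking the cheapest ordering (20 → 17 → 10 → 1) gives a lower bound of 3 + 3 + 3 = 9 moves.
A route of 9 moves achieves this: 20 → 19 → 18 → 17 → 13 → 14 → 10 → 6 → 2 → 1.
Since 9 matches the lower bound, it is optimal.

9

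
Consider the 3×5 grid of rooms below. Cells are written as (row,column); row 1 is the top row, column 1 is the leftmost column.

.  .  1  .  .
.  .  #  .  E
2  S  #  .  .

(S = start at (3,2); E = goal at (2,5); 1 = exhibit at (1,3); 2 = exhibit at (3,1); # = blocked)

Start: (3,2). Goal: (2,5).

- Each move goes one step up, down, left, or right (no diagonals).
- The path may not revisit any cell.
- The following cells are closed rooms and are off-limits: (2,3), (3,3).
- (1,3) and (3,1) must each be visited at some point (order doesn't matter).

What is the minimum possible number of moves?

Any route passes through (1,3) and (3,1) in some order between (3,2) and (2,5). Summing Manhattan distances along each leg and taking the cheapest ordering ((3,2) → (3,1) → (1,3) → (2,5)) gives a lower bound of 1 + 4 + 3 = 8 moves.
A route of 8 moves achieves this: (3,2) → (3,1) → (2,1) → (1,1) → (1,2) → (1,3) → (1,4) → (2,4) → (2,5).
Since 8 matches the lower bound, it is optimal.

8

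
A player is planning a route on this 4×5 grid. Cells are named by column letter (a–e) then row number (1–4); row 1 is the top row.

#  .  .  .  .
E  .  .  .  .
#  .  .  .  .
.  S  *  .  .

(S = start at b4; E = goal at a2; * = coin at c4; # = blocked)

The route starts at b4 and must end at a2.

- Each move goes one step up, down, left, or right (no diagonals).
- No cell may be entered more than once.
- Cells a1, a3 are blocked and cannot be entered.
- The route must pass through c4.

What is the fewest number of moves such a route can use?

Any route passes through c4 somewhere between b4 and a2. Summing Manhattan distances along the two legs (b4 → c4 → a2) gives a lower bound of 1 + 4 = 5 moves.
A route of 5 moves achieves this: b4 → c4 → c3 → c2 → b2 → a2.
Since 5 matches the lower bound, it is optimal.

5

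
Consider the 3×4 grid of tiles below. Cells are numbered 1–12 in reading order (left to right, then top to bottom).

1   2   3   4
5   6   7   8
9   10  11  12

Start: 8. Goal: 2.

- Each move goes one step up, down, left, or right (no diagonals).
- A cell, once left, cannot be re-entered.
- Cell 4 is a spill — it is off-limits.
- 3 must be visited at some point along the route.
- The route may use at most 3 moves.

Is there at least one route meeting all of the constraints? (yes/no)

One route that works: 8 → 7 → 3 → 2.

yes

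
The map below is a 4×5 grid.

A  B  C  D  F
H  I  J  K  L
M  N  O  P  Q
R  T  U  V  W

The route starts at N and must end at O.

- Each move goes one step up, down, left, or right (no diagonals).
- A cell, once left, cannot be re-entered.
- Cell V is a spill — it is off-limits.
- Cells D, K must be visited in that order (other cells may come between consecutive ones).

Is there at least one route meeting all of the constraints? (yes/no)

yes

One route that works: N → I → B → C → D → K → P → O.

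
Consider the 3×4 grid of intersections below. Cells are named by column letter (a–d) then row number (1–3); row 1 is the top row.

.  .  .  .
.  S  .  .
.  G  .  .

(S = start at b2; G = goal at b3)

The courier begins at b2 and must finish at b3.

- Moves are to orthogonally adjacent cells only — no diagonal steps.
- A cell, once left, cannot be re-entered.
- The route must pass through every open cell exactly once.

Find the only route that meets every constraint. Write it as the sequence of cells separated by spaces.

Need to visit all 12 open cells exactly once, starting at b2 and ending at b3.
Route from b2: right to c2, down to c3, right to d3, 2× up (reaching d1), 3× left (reaching a1), 2× down (reaching a3), right to b3 — 11 moves in all.
Check: all 12 open cells covered.

b2 c2 c3 d3 d2 d1 c1 b1 a1 a2 a3 b3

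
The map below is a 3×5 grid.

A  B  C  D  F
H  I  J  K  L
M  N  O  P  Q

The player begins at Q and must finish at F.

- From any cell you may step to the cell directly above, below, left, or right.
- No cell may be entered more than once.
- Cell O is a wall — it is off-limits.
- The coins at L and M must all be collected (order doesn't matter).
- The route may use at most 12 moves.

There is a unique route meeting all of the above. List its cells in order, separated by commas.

Any route must reach L and M and still end at F within 12 moves, so the order of the required stops is forced.
Route from Q: up 1 to L, left 3 to I, down 1 to N, left 1 to M, up 2 to A, right 4 to F — 12 moves in all.
Check: all required cells visited; 12 ≤ 12 moves.

Q, L, K, J, I, N, M, H, A, B, C, D, F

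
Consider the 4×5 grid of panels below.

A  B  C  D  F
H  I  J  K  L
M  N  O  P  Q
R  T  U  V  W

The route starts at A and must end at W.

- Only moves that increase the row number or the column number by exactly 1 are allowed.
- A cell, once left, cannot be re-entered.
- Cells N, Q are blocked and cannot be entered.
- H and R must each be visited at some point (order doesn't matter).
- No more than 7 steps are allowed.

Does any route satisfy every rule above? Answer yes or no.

yes

One route that works: A → H → M → R → T → U → V → W.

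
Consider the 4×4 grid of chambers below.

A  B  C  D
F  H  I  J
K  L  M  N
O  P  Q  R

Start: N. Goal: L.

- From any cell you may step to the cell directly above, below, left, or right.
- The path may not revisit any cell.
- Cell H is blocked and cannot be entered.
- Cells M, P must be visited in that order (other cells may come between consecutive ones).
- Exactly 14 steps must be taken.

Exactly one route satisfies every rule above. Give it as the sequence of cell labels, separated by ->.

N -> R -> Q -> M -> I -> J -> D -> C -> B -> A -> F -> K -> O -> P -> L

The waypoints must appear in the order M, P, with no cell reused.
Route from N: down to R, left to Q, 2× up (reaching I), right to J, up to D, 3× left (reaching A), 3× down (reaching O), right to P, up to L — 14 moves in all.
Check: order respected (M at step 3, P at step 13); 14 moves as required.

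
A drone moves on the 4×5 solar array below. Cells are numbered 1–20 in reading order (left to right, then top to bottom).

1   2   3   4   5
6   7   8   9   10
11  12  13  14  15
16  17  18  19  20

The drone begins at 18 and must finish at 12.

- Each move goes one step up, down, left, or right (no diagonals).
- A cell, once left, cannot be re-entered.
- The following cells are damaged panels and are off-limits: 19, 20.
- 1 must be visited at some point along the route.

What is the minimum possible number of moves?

Any route passes through 1 somewhere between 18 and 12. Summing Manhattan distances along the two legs (18 → 1 → 12) gives a lower bound of 5 + 3 = 8 moves.
A route of 8 moves achieves this: 18 → 13 → 8 → 3 → 2 → 1 → 6 → 11 → 12.
Since 8 matches the lower bound, it is optimal.

8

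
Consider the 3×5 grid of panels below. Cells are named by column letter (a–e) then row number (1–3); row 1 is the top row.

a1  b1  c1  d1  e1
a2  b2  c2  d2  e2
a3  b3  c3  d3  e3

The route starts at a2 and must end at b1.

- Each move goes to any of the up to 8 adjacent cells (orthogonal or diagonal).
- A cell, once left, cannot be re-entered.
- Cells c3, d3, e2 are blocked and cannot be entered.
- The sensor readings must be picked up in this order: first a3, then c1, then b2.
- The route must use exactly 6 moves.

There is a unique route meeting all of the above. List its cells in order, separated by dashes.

The waypoints must appear in the order a3, c1, b2, with no cell reused.
Route from a2: down to a3, right to b3, up-right to c2, up to c1, down-left to b2, up to b1 — 6 moves in all.
Check: order respected (a3 at step 1, c1 at step 4, b2 at step 5); 6 moves as required.

a2 - a3 - b3 - c2 - c1 - b2 - b1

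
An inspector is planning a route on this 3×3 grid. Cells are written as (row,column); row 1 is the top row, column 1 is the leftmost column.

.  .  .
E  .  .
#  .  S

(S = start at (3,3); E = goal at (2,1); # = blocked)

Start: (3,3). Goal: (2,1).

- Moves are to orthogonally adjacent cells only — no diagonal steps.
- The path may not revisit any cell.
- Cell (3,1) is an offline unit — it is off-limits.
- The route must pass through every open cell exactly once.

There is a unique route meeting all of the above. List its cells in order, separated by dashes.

(3,3) - (3,2) - (2,2) - (2,3) - (1,3) - (1,2) - (1,1) - (2,1)

Need to visit all 8 open cells exactly once, starting at (3,3) and ending at (2,1).
Cell (1,3) has only two open neighbours ((2,3) and (1,2)), so the path must pass straight through it: one of those is the cell it's entered from and the other is where it exits.
Route from (3,3): left to (3,2), up to (2,2), right to (2,3), up to (1,3), 2× left (reaching (1,1)), down to (2,1) — 7 moves in all.
Check: all 8 open cells covered.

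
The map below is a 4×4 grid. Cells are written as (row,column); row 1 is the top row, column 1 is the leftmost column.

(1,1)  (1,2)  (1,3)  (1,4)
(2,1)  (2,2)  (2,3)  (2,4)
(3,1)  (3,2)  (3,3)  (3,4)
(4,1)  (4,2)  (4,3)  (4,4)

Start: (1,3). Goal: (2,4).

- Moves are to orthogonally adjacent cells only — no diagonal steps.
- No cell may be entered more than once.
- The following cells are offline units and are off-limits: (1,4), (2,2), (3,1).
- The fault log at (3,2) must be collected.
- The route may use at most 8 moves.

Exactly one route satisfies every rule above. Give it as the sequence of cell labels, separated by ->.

The 8-move cap with required stops at (3,2) leaves no slack for detours.
Route from (1,3): down 2 to (3,3), left 1 to (3,2), down 1 to (4,2), right 2 to (4,4), up 2 to (2,4) — 8 moves in all.
Check: all required cells visited; 8 ≤ 8 moves.

(1,3) -> (2,3) -> (3,3) -> (3,2) -> (4,2) -> (4,3) -> (4,4) -> (3,4) -> (2,4)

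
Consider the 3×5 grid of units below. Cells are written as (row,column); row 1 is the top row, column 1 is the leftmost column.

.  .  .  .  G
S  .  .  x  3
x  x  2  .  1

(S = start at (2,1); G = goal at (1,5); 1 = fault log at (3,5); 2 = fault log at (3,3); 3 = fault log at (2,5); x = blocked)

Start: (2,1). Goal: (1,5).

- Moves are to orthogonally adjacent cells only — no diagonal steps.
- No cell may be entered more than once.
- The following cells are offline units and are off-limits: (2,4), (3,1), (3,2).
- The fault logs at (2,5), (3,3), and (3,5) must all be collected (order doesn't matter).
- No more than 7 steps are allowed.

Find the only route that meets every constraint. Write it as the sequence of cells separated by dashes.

The 7-move cap with required stops at (2,5), (3,3), (3,5) leaves no slack for detours.
Route from (2,1): right 2 to (2,3), down 1 to (3,3), right 2 to (3,5), up 2 to (1,5) — 7 moves in all.
Check: all required cells visited; 7 ≤ 7 moves.

(2,1) - (2,2) - (2,3) - (3,3) - (3,4) - (3,5) - (2,5) - (1,5)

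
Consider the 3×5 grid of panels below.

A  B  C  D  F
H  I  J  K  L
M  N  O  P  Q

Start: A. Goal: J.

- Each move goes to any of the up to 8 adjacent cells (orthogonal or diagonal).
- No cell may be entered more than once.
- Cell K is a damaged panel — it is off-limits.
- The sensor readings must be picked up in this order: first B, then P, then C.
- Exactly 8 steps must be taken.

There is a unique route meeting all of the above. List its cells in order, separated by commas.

The waypoints must appear in the order B, P, C, with no cell reused.
Route from A: right 1 to B, down 1 to I, down-right 1 to O, right 1 to P, up-right 1 to L, up-left 1 to D, left 1 to C, down 1 to J — 8 moves in all.
Check: order respected (B at step 1, P at step 4, C at step 7); 8 moves as required.

A, B, I, O, P, L, D, C, J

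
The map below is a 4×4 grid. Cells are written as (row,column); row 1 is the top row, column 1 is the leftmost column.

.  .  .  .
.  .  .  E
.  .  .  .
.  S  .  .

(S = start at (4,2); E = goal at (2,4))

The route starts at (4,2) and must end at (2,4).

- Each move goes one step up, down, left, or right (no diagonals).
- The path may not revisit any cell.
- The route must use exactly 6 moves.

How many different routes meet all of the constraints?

Need simple routes of exactly 6 moves from (4,2) to (2,4) (Manhattan distance 4, so 1 moves are spent on a detour and 1 undoing it).
Branch systematically from the start, pruning whenever the remaining move budget drops below the Manhattan distance to (2,4) or differs from it in parity. Grouping the completions by first move — via (3,2): 7; via (4,1): 4; via (4,3): 3 — and summing: 7 + 4 + 3 = 14.
That gives 14 routes.

14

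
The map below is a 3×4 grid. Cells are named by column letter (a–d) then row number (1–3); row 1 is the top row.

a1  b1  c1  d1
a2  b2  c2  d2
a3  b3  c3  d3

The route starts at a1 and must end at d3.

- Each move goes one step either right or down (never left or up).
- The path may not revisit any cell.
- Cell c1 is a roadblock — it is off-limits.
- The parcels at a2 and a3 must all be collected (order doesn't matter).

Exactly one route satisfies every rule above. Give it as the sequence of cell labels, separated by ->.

a1 -> a2 -> a3 -> b3 -> c3 -> d3

Moves only go right or down, so the column and row indices never decrease.
Route from a1: down 2 to a3, right 3 to d3 — 5 moves in all.
Check: all required cells visited.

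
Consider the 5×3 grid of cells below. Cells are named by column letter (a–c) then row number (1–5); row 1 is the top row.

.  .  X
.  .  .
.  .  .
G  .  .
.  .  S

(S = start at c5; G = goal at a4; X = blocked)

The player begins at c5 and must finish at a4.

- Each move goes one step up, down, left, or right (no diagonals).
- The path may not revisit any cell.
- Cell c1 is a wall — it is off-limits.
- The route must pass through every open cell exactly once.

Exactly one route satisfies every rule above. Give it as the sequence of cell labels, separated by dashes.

c5 - c4 - c3 - c2 - b2 - b1 - a1 - a2 - a3 - b3 - b4 - b5 - a5 - a4

Need to visit all 14 open cells exactly once, starting at c5 and ending at a4.
Route from c5: 3× up (reaching c2), left to b2, up to b1, left to a1, 2× down (reaching a3), right to b3, 2× down (reaching b5), left to a5, up to a4 — 13 moves in all.
Check: all 14 open cells covered.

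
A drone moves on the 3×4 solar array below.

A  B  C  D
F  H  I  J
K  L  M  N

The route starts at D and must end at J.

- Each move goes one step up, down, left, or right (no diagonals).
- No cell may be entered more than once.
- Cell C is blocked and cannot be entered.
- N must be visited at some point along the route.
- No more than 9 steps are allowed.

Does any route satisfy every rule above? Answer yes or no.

Every way from D to N runs through J — but J is where the route must end, so it would be entered once on the way to N and again at the finish.

no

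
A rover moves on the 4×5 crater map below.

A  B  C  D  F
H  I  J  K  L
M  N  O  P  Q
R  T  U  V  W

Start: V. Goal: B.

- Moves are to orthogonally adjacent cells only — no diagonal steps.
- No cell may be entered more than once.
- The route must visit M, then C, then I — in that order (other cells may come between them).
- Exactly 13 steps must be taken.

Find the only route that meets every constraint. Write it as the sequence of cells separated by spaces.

The waypoints must appear in the order M, C, I, with no cell reused.
Route from V: 3× left (reaching R), up to M, 3× right (reaching P), 2× up (reaching D), left to C, down to J, left to I, up to B — 13 moves in all.
Check: order respected (M at step 4, C at step 10, I at step 12); 13 moves as required.

V U T R M N O P K D C J I B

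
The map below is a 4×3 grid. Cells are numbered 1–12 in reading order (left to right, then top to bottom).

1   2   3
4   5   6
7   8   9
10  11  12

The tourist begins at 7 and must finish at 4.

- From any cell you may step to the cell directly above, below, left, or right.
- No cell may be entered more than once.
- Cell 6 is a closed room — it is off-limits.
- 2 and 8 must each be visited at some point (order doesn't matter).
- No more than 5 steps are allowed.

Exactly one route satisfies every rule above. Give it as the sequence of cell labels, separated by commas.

The budget equals the shortest possible length, so every move has to be on a shortest route through the required cells.
Route from 7: right 1 to 8, up 2 to 2, left 1 to 1, down 1 to 4 — 5 moves in all.
Check: all required cells visited; 5 ≤ 5 moves.

7, 8, 5, 2, 1, 4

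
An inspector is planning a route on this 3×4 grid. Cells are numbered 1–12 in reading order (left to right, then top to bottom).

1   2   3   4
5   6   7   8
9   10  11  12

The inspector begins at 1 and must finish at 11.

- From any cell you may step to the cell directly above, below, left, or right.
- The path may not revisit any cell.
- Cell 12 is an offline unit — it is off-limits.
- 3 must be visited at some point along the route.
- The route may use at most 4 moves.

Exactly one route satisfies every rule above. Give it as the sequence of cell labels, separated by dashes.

1 - 2 - 3 - 7 - 11

The 4-move cap with required stops at 3 leaves no slack for detours.
Route from 1: right 2 to 3, down 2 to 11 — 4 moves in all.
Check: all required cells visited; 4 ≤ 4 moves.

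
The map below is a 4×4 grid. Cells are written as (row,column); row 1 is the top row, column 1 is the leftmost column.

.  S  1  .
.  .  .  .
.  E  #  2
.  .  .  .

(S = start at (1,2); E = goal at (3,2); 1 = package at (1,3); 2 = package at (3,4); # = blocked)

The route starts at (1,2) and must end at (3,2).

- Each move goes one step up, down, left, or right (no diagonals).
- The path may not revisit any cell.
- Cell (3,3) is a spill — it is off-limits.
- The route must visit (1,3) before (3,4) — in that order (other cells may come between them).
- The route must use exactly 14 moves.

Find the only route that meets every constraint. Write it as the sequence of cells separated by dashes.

The waypoints must appear in the order (1,3), (3,4), with no cell reused.
Route from (1,2): left 1 to (1,1), down 1 to (2,1), right 2 to (2,3), up 1 to (1,3), right 1 to (1,4), down 3 to (4,4), left 3 to (4,1), up 1 to (3,1), right 1 to (3,2) — 14 moves in all.
Check: order respected (1 at step 5, 2 at step 8); 14 moves as required.

(1,2) - (1,1) - (2,1) - (2,2) - (2,3) - (1,3) - (1,4) - (2,4) - (3,4) - (4,4) - (4,3) - (4,2) - (4,1) - (3,1) - (3,2)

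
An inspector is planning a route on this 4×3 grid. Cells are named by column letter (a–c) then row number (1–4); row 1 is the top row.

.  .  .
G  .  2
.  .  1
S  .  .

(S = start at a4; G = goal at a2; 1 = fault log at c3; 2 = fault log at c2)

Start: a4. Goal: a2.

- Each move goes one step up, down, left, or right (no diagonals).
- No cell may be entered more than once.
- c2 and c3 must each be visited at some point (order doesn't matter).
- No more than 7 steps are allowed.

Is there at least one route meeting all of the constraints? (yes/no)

yes

One route that works: a4 → a3 → b3 → c3 → c2 → b2 → a2.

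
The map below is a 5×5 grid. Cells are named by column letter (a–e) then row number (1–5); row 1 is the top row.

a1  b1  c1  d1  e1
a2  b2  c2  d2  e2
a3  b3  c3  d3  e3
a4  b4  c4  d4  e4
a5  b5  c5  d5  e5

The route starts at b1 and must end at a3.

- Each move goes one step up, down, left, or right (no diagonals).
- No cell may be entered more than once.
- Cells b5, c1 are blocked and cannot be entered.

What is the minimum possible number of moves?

3

The Manhattan distance from b1 to a3 is |1−3| + |2−1| = 3, so at least 3 moves are needed.
A route of 3 moves achieves this: b1 → b2 → b3 → a3.
Since 3 matches the lower bound, it is optimal.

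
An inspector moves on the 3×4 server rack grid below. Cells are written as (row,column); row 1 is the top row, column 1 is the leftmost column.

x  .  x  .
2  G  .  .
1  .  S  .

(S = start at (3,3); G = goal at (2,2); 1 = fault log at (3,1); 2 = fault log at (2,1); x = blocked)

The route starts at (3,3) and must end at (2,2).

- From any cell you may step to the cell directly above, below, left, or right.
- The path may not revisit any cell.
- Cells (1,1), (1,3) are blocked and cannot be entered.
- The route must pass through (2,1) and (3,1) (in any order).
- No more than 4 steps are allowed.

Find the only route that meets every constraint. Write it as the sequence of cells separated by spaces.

The budget equals the shortest possible length, so every move has to be on a shortest route through the required cells.
Route from (3,3): 2× left (reaching (3,1)), up to (2,1), right to (2,2) — 4 moves in all.
Check: all required cells visited; 4 ≤ 4 moves.

(3,3) (3,2) (3,1) (2,1) (2,2)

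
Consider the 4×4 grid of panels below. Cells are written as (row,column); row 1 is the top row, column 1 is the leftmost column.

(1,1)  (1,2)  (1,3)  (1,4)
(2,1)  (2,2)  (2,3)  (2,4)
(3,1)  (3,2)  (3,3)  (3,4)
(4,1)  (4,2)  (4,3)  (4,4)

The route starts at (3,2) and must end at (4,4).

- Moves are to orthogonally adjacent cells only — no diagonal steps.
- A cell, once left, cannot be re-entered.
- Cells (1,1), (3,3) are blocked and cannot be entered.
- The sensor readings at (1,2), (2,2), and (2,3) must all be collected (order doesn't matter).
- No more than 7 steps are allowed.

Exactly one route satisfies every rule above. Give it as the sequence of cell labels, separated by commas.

The budget equals the shortest possible length, so every move has to be on a shortest route through the required cells.
Route from (3,2): 2× up (reaching (1,2)), right to (1,3), down to (2,3), right to (2,4), 2× down (reaching (4,4)) — 7 moves in all.
Check: all required cells visited; 7 ≤ 7 moves.

(3,2), (2,2), (1,2), (1,3), (2,3), (2,4), (3,4), (4,4)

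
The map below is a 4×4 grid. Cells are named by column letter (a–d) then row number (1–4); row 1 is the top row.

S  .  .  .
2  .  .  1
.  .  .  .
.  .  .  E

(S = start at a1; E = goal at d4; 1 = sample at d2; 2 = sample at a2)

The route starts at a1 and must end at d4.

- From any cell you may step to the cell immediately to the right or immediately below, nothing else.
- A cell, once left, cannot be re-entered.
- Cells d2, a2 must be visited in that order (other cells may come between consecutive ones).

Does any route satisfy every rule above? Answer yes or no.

no

a2 lies to the left of d2, so going from d2 to a2 would need a leftward move — but moves only go right/down, so d2 cannot be visited before a2.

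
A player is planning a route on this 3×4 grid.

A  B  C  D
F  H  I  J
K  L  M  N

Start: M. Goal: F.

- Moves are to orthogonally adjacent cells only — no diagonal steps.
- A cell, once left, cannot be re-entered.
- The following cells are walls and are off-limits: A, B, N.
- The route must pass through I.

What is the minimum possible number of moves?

3

Any route passes through I somewhere between M and F. Summing Manhattan distances along the two legs (M → I → F) gives a lower bound of 1 + 2 = 3 moves.
A route of 3 moves achieves this: M → I → H → F.
Since 3 matches the lower bound, it is optimal.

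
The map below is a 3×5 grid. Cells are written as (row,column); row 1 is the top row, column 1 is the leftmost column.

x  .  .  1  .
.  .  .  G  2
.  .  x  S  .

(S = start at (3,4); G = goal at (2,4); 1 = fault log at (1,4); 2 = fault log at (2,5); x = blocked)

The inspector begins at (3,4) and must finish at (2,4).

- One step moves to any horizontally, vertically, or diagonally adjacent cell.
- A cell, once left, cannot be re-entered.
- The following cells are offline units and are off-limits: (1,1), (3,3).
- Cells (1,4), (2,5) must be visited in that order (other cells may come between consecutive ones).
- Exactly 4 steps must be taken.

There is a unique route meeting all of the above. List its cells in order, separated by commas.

(3,4), (2,3), (1,4), (2,5), (2,4)

The waypoints must appear in the order (1,4), (2,5), with no cell reused.
Route from (3,4): up-left 1 to (2,3), up-right 1 to (1,4), down-right 1 to (2,5), left 1 to (2,4) — 4 moves in all.
Check: order respected (1 at step 2, 2 at step 3); 4 moves as required.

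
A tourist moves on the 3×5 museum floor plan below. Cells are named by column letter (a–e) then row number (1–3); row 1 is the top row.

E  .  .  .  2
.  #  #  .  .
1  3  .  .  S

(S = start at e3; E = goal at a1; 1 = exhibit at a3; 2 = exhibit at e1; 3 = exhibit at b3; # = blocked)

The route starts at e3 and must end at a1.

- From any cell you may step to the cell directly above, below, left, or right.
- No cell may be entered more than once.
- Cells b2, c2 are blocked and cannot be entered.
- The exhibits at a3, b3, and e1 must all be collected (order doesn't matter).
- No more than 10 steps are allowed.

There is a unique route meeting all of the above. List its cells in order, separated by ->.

e3 -> e2 -> e1 -> d1 -> d2 -> d3 -> c3 -> b3 -> a3 -> a2 -> a1

The 10-move cap with required stops at a3, b3, e1 leaves no slack for detours.
Route from e3: 2× up (reaching e1), left to d1, 2× down (reaching d3), 3× left (reaching a3), 2× up (reaching a1) — 10 moves in all.
Check: all required cells visited; 10 ≤ 10 moves.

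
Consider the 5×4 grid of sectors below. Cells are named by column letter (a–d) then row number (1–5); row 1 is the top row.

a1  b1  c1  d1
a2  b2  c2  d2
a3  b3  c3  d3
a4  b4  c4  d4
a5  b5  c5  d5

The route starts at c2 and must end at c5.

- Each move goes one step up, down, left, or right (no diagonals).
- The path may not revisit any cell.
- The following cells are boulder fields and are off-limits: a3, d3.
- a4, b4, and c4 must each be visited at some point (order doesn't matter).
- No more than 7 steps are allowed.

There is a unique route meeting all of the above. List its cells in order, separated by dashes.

c2 - c3 - c4 - b4 - a4 - a5 - b5 - c5

The budget equals the shortest possible length, so every move has to be on a shortest route through the required cells.
Route from c2: down 2 to c4, left 2 to a4, down 1 to a5, right 2 to c5 — 7 moves in all.
Check: all required cells visited; 7 ≤ 7 moves.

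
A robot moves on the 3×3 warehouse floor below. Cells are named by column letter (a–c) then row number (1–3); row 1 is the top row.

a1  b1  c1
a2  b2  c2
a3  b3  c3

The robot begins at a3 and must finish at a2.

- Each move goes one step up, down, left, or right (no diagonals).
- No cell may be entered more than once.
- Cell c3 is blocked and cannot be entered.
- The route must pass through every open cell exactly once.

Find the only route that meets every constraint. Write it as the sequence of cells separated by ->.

Need to visit all 8 open cells exactly once, starting at a3 and ending at a2.
Cell b3 has only two open neighbours (b2 and a3), so the path must pass straight through it: one of those is the cell it's entered from and the other is where it exits.
Route from a3: right 1 to b3, up 1 to b2, right 1 to c2, up 1 to c1, left 2 to a1, down 1 to a2 — 7 moves in all.
Check: all 8 open cells covered.

a3 -> b3 -> b2 -> c2 -> c1 -> b1 -> a1 -> a2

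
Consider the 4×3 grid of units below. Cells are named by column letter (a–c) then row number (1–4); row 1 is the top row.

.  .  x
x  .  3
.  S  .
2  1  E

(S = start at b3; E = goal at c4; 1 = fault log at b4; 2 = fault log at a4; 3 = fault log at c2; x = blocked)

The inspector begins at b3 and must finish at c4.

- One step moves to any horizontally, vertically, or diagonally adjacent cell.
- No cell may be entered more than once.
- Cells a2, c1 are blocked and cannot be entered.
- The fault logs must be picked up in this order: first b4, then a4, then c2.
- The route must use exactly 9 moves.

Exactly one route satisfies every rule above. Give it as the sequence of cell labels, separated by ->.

The waypoints must appear in the order b4, a4, c2, with no cell reused.
Route from b3: down 1 to b4, left 1 to a4, up 1 to a3, up-right 1 to b2, up-left 1 to a1, right 1 to b1, down-right 1 to c2, down 2 to c4 — 9 moves in all.
Check: order respected (1 at step 1, 2 at step 2, 3 at step 7); 9 moves as required.

b3 -> b4 -> a4 -> a3 -> b2 -> a1 -> b1 -> c2 -> c3 -> c4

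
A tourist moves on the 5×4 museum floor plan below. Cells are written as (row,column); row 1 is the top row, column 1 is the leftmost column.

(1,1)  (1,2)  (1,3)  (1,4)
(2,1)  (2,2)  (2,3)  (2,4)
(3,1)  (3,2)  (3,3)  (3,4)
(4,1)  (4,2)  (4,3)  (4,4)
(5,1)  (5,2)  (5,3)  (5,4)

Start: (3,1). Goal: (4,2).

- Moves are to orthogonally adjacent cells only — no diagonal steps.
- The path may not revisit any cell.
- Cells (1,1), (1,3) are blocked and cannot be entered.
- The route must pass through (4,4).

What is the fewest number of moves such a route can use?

Any route passes through (4,4) somewhere between (3,1) and (4,2). Summing Manhattan distances along the two legs ((3,1) → (4,4) → (4,2)) gives a lower bound of 4 + 2 = 6 moves.
A route of 6 moves achieves this: (3,1) → (3,2) → (3,3) → (3,4) → (4,4) → (4,3) → (4,2).
Since 6 matches the lower bound, it is optimal.

6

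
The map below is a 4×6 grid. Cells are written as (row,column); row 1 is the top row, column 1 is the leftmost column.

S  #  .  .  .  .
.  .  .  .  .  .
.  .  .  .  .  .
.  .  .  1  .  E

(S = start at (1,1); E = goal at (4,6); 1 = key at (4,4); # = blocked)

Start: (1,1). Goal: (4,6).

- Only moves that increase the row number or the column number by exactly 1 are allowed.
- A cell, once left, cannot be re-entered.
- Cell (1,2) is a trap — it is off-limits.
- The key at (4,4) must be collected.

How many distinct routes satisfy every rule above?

A right/down-only route from (1,1) to (4,6) makes exactly 3 down-moves and 5 right-moves in some order.
With no other constraints that would be C(8,3) = 56 routes.
Split at (4,4) and multiply the segment counts (each segment already excludes blocked cells): (1,1)→(4,4): 10; (4,4)→(4,6): 1; product = 10.
That gives 10 routes.

10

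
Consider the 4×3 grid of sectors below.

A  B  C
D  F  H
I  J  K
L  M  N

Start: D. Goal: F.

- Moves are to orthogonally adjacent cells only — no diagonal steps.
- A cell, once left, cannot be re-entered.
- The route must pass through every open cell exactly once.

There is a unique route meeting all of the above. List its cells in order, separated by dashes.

D - A - B - C - H - K - N - M - L - I - J - F

Need to visit all 12 open cells exactly once, starting at D and ending at F.
Cell N has only two open neighbours (K and M), so the path must pass straight through it: one of those is the cell it's entered from and the other is where it exits.
Route from D: up 1 to A, right 2 to C, down 3 to N, left 2 to L, up 1 to I, right 1 to J, up 1 to F — 11 moves in all.
Check: all 12 open cells covered.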